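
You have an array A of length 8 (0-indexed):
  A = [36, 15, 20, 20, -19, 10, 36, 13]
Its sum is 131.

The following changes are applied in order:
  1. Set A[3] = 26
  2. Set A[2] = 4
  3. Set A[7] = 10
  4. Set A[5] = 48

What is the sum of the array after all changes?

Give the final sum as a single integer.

Answer: 156

Derivation:
Initial sum: 131
Change 1: A[3] 20 -> 26, delta = 6, sum = 137
Change 2: A[2] 20 -> 4, delta = -16, sum = 121
Change 3: A[7] 13 -> 10, delta = -3, sum = 118
Change 4: A[5] 10 -> 48, delta = 38, sum = 156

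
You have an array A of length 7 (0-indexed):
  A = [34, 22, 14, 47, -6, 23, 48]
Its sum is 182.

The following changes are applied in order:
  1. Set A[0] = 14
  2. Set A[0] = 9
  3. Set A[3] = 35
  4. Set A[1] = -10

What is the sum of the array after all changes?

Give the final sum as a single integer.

Initial sum: 182
Change 1: A[0] 34 -> 14, delta = -20, sum = 162
Change 2: A[0] 14 -> 9, delta = -5, sum = 157
Change 3: A[3] 47 -> 35, delta = -12, sum = 145
Change 4: A[1] 22 -> -10, delta = -32, sum = 113

Answer: 113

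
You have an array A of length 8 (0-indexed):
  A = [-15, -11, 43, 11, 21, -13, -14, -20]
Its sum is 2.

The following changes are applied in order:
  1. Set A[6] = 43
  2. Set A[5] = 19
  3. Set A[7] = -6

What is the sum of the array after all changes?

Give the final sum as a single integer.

Initial sum: 2
Change 1: A[6] -14 -> 43, delta = 57, sum = 59
Change 2: A[5] -13 -> 19, delta = 32, sum = 91
Change 3: A[7] -20 -> -6, delta = 14, sum = 105

Answer: 105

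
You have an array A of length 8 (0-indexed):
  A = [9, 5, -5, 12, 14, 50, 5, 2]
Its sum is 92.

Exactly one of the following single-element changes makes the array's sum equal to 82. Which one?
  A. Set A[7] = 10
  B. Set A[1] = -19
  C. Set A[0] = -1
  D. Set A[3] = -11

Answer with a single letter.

Option A: A[7] 2->10, delta=8, new_sum=92+(8)=100
Option B: A[1] 5->-19, delta=-24, new_sum=92+(-24)=68
Option C: A[0] 9->-1, delta=-10, new_sum=92+(-10)=82 <-- matches target
Option D: A[3] 12->-11, delta=-23, new_sum=92+(-23)=69

Answer: C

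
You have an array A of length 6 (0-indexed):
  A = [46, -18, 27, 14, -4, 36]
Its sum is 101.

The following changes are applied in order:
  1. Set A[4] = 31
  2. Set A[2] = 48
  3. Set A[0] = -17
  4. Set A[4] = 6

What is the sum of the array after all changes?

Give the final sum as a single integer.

Answer: 69

Derivation:
Initial sum: 101
Change 1: A[4] -4 -> 31, delta = 35, sum = 136
Change 2: A[2] 27 -> 48, delta = 21, sum = 157
Change 3: A[0] 46 -> -17, delta = -63, sum = 94
Change 4: A[4] 31 -> 6, delta = -25, sum = 69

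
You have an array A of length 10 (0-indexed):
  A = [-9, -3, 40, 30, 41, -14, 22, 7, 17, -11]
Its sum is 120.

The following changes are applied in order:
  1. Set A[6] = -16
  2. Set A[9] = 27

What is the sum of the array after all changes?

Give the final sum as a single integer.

Answer: 120

Derivation:
Initial sum: 120
Change 1: A[6] 22 -> -16, delta = -38, sum = 82
Change 2: A[9] -11 -> 27, delta = 38, sum = 120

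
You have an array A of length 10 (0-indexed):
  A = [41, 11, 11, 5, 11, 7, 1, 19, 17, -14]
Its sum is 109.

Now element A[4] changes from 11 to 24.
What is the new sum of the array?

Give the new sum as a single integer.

Old value at index 4: 11
New value at index 4: 24
Delta = 24 - 11 = 13
New sum = old_sum + delta = 109 + (13) = 122

Answer: 122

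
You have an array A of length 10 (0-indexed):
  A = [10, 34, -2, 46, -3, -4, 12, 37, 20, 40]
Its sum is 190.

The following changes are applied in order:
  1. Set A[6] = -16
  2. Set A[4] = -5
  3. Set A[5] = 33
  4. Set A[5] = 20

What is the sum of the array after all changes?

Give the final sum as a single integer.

Answer: 184

Derivation:
Initial sum: 190
Change 1: A[6] 12 -> -16, delta = -28, sum = 162
Change 2: A[4] -3 -> -5, delta = -2, sum = 160
Change 3: A[5] -4 -> 33, delta = 37, sum = 197
Change 4: A[5] 33 -> 20, delta = -13, sum = 184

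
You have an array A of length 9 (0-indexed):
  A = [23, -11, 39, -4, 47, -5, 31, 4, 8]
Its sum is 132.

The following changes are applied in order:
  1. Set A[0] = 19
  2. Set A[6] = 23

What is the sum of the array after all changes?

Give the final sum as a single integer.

Initial sum: 132
Change 1: A[0] 23 -> 19, delta = -4, sum = 128
Change 2: A[6] 31 -> 23, delta = -8, sum = 120

Answer: 120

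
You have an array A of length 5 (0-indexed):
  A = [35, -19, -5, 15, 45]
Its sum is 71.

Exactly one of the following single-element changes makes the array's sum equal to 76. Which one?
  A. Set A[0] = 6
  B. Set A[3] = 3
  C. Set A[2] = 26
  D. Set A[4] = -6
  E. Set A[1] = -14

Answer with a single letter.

Answer: E

Derivation:
Option A: A[0] 35->6, delta=-29, new_sum=71+(-29)=42
Option B: A[3] 15->3, delta=-12, new_sum=71+(-12)=59
Option C: A[2] -5->26, delta=31, new_sum=71+(31)=102
Option D: A[4] 45->-6, delta=-51, new_sum=71+(-51)=20
Option E: A[1] -19->-14, delta=5, new_sum=71+(5)=76 <-- matches target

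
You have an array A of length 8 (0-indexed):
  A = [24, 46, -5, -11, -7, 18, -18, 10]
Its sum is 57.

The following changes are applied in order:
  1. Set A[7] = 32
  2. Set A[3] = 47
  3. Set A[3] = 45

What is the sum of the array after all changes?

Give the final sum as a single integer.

Answer: 135

Derivation:
Initial sum: 57
Change 1: A[7] 10 -> 32, delta = 22, sum = 79
Change 2: A[3] -11 -> 47, delta = 58, sum = 137
Change 3: A[3] 47 -> 45, delta = -2, sum = 135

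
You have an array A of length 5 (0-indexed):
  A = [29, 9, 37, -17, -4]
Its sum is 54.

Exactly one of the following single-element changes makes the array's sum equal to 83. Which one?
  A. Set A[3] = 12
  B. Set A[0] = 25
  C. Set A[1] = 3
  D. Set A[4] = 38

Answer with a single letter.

Answer: A

Derivation:
Option A: A[3] -17->12, delta=29, new_sum=54+(29)=83 <-- matches target
Option B: A[0] 29->25, delta=-4, new_sum=54+(-4)=50
Option C: A[1] 9->3, delta=-6, new_sum=54+(-6)=48
Option D: A[4] -4->38, delta=42, new_sum=54+(42)=96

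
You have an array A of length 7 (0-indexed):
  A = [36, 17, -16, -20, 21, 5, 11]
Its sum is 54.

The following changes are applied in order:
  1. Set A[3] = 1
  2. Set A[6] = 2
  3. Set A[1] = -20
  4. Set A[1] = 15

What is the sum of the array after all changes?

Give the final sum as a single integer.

Answer: 64

Derivation:
Initial sum: 54
Change 1: A[3] -20 -> 1, delta = 21, sum = 75
Change 2: A[6] 11 -> 2, delta = -9, sum = 66
Change 3: A[1] 17 -> -20, delta = -37, sum = 29
Change 4: A[1] -20 -> 15, delta = 35, sum = 64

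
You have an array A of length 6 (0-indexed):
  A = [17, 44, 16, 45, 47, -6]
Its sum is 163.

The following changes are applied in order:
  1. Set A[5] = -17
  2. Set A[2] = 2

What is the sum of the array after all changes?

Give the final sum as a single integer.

Answer: 138

Derivation:
Initial sum: 163
Change 1: A[5] -6 -> -17, delta = -11, sum = 152
Change 2: A[2] 16 -> 2, delta = -14, sum = 138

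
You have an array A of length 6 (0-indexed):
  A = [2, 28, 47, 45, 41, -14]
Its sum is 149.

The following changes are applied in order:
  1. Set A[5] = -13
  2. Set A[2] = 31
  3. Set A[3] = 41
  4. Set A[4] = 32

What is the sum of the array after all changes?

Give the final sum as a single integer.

Initial sum: 149
Change 1: A[5] -14 -> -13, delta = 1, sum = 150
Change 2: A[2] 47 -> 31, delta = -16, sum = 134
Change 3: A[3] 45 -> 41, delta = -4, sum = 130
Change 4: A[4] 41 -> 32, delta = -9, sum = 121

Answer: 121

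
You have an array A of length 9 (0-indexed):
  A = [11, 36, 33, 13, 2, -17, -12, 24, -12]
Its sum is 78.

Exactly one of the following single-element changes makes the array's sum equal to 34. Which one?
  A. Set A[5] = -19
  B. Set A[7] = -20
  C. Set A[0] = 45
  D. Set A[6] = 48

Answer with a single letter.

Option A: A[5] -17->-19, delta=-2, new_sum=78+(-2)=76
Option B: A[7] 24->-20, delta=-44, new_sum=78+(-44)=34 <-- matches target
Option C: A[0] 11->45, delta=34, new_sum=78+(34)=112
Option D: A[6] -12->48, delta=60, new_sum=78+(60)=138

Answer: B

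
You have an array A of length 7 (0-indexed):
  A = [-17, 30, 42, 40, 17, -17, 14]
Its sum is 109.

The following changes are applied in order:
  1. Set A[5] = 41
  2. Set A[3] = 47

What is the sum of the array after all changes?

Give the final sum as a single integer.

Initial sum: 109
Change 1: A[5] -17 -> 41, delta = 58, sum = 167
Change 2: A[3] 40 -> 47, delta = 7, sum = 174

Answer: 174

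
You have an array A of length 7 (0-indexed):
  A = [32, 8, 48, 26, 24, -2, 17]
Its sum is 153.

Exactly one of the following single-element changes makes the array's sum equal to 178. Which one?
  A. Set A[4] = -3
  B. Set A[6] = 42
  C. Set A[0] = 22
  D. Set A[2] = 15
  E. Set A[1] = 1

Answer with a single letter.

Answer: B

Derivation:
Option A: A[4] 24->-3, delta=-27, new_sum=153+(-27)=126
Option B: A[6] 17->42, delta=25, new_sum=153+(25)=178 <-- matches target
Option C: A[0] 32->22, delta=-10, new_sum=153+(-10)=143
Option D: A[2] 48->15, delta=-33, new_sum=153+(-33)=120
Option E: A[1] 8->1, delta=-7, new_sum=153+(-7)=146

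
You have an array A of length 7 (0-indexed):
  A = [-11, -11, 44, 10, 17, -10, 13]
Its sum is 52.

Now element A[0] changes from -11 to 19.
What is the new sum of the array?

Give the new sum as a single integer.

Old value at index 0: -11
New value at index 0: 19
Delta = 19 - -11 = 30
New sum = old_sum + delta = 52 + (30) = 82

Answer: 82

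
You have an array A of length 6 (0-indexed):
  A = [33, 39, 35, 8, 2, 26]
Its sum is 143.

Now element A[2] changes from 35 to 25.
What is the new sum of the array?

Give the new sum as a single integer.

Old value at index 2: 35
New value at index 2: 25
Delta = 25 - 35 = -10
New sum = old_sum + delta = 143 + (-10) = 133

Answer: 133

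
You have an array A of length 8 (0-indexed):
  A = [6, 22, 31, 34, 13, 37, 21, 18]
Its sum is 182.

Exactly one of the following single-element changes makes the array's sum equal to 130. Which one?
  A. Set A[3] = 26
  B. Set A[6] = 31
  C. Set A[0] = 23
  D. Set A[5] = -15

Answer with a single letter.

Answer: D

Derivation:
Option A: A[3] 34->26, delta=-8, new_sum=182+(-8)=174
Option B: A[6] 21->31, delta=10, new_sum=182+(10)=192
Option C: A[0] 6->23, delta=17, new_sum=182+(17)=199
Option D: A[5] 37->-15, delta=-52, new_sum=182+(-52)=130 <-- matches target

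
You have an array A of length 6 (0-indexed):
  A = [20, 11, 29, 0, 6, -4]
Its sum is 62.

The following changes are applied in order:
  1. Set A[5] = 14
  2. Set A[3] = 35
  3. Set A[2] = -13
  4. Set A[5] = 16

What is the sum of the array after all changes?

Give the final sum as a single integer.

Initial sum: 62
Change 1: A[5] -4 -> 14, delta = 18, sum = 80
Change 2: A[3] 0 -> 35, delta = 35, sum = 115
Change 3: A[2] 29 -> -13, delta = -42, sum = 73
Change 4: A[5] 14 -> 16, delta = 2, sum = 75

Answer: 75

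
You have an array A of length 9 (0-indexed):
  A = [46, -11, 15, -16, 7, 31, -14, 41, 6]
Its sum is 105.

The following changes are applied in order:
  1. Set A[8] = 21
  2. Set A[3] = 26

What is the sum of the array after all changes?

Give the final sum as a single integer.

Answer: 162

Derivation:
Initial sum: 105
Change 1: A[8] 6 -> 21, delta = 15, sum = 120
Change 2: A[3] -16 -> 26, delta = 42, sum = 162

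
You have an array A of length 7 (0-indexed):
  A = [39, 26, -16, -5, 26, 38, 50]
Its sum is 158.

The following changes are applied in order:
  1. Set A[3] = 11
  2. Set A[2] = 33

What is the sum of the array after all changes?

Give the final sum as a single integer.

Initial sum: 158
Change 1: A[3] -5 -> 11, delta = 16, sum = 174
Change 2: A[2] -16 -> 33, delta = 49, sum = 223

Answer: 223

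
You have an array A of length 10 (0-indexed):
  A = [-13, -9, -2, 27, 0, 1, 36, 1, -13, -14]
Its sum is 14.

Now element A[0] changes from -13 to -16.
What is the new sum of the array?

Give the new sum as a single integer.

Old value at index 0: -13
New value at index 0: -16
Delta = -16 - -13 = -3
New sum = old_sum + delta = 14 + (-3) = 11

Answer: 11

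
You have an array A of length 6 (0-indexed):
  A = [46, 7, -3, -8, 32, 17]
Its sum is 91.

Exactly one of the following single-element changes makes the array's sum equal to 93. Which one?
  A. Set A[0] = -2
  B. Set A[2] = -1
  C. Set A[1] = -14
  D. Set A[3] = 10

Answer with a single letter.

Option A: A[0] 46->-2, delta=-48, new_sum=91+(-48)=43
Option B: A[2] -3->-1, delta=2, new_sum=91+(2)=93 <-- matches target
Option C: A[1] 7->-14, delta=-21, new_sum=91+(-21)=70
Option D: A[3] -8->10, delta=18, new_sum=91+(18)=109

Answer: B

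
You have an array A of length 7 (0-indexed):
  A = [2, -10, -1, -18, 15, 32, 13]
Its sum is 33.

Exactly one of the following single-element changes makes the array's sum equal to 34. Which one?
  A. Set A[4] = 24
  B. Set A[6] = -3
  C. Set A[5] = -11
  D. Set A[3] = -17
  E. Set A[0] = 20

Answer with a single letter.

Option A: A[4] 15->24, delta=9, new_sum=33+(9)=42
Option B: A[6] 13->-3, delta=-16, new_sum=33+(-16)=17
Option C: A[5] 32->-11, delta=-43, new_sum=33+(-43)=-10
Option D: A[3] -18->-17, delta=1, new_sum=33+(1)=34 <-- matches target
Option E: A[0] 2->20, delta=18, new_sum=33+(18)=51

Answer: D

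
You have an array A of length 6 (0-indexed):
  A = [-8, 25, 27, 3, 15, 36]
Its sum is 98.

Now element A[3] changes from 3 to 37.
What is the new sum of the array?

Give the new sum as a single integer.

Answer: 132

Derivation:
Old value at index 3: 3
New value at index 3: 37
Delta = 37 - 3 = 34
New sum = old_sum + delta = 98 + (34) = 132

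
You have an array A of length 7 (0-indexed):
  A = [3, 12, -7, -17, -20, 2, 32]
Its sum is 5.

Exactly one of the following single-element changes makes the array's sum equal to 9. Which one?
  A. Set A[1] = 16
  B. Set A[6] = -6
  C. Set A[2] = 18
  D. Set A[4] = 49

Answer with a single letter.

Option A: A[1] 12->16, delta=4, new_sum=5+(4)=9 <-- matches target
Option B: A[6] 32->-6, delta=-38, new_sum=5+(-38)=-33
Option C: A[2] -7->18, delta=25, new_sum=5+(25)=30
Option D: A[4] -20->49, delta=69, new_sum=5+(69)=74

Answer: A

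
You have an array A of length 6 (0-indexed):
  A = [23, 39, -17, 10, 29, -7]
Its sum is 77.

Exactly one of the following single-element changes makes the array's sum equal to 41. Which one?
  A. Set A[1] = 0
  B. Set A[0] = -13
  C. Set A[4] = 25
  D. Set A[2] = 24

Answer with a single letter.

Answer: B

Derivation:
Option A: A[1] 39->0, delta=-39, new_sum=77+(-39)=38
Option B: A[0] 23->-13, delta=-36, new_sum=77+(-36)=41 <-- matches target
Option C: A[4] 29->25, delta=-4, new_sum=77+(-4)=73
Option D: A[2] -17->24, delta=41, new_sum=77+(41)=118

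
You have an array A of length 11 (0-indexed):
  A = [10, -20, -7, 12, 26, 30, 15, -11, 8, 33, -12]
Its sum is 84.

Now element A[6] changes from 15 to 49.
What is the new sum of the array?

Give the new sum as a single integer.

Old value at index 6: 15
New value at index 6: 49
Delta = 49 - 15 = 34
New sum = old_sum + delta = 84 + (34) = 118

Answer: 118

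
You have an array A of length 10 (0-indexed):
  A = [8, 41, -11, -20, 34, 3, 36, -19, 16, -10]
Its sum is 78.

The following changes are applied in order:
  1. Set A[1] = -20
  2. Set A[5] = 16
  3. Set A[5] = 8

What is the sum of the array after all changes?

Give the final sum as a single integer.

Initial sum: 78
Change 1: A[1] 41 -> -20, delta = -61, sum = 17
Change 2: A[5] 3 -> 16, delta = 13, sum = 30
Change 3: A[5] 16 -> 8, delta = -8, sum = 22

Answer: 22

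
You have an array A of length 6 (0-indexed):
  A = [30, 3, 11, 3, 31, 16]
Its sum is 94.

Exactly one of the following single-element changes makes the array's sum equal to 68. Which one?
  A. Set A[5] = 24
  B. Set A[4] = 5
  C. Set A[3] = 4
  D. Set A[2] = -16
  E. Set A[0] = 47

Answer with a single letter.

Answer: B

Derivation:
Option A: A[5] 16->24, delta=8, new_sum=94+(8)=102
Option B: A[4] 31->5, delta=-26, new_sum=94+(-26)=68 <-- matches target
Option C: A[3] 3->4, delta=1, new_sum=94+(1)=95
Option D: A[2] 11->-16, delta=-27, new_sum=94+(-27)=67
Option E: A[0] 30->47, delta=17, new_sum=94+(17)=111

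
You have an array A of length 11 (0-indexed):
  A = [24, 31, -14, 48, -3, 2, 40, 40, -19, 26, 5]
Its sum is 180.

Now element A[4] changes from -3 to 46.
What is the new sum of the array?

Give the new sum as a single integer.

Old value at index 4: -3
New value at index 4: 46
Delta = 46 - -3 = 49
New sum = old_sum + delta = 180 + (49) = 229

Answer: 229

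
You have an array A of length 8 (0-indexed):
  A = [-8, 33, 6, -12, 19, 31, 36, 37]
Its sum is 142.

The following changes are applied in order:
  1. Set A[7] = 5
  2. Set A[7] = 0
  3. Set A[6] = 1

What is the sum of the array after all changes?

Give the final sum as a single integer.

Answer: 70

Derivation:
Initial sum: 142
Change 1: A[7] 37 -> 5, delta = -32, sum = 110
Change 2: A[7] 5 -> 0, delta = -5, sum = 105
Change 3: A[6] 36 -> 1, delta = -35, sum = 70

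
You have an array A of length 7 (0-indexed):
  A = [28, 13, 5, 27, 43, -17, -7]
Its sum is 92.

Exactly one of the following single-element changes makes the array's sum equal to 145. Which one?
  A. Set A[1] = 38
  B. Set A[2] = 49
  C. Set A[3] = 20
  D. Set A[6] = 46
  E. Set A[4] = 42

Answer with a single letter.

Option A: A[1] 13->38, delta=25, new_sum=92+(25)=117
Option B: A[2] 5->49, delta=44, new_sum=92+(44)=136
Option C: A[3] 27->20, delta=-7, new_sum=92+(-7)=85
Option D: A[6] -7->46, delta=53, new_sum=92+(53)=145 <-- matches target
Option E: A[4] 43->42, delta=-1, new_sum=92+(-1)=91

Answer: D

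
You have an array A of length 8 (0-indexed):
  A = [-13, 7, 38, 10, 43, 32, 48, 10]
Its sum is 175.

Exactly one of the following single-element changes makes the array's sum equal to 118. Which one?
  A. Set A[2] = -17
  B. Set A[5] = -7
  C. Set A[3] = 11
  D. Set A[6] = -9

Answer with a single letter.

Answer: D

Derivation:
Option A: A[2] 38->-17, delta=-55, new_sum=175+(-55)=120
Option B: A[5] 32->-7, delta=-39, new_sum=175+(-39)=136
Option C: A[3] 10->11, delta=1, new_sum=175+(1)=176
Option D: A[6] 48->-9, delta=-57, new_sum=175+(-57)=118 <-- matches target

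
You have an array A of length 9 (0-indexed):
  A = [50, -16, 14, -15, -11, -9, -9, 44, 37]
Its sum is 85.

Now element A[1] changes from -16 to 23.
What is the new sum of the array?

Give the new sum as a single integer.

Answer: 124

Derivation:
Old value at index 1: -16
New value at index 1: 23
Delta = 23 - -16 = 39
New sum = old_sum + delta = 85 + (39) = 124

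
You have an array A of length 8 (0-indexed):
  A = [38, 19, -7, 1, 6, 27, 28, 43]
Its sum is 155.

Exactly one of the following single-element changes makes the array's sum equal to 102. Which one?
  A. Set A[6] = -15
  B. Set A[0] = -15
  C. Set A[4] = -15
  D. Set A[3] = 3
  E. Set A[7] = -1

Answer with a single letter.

Option A: A[6] 28->-15, delta=-43, new_sum=155+(-43)=112
Option B: A[0] 38->-15, delta=-53, new_sum=155+(-53)=102 <-- matches target
Option C: A[4] 6->-15, delta=-21, new_sum=155+(-21)=134
Option D: A[3] 1->3, delta=2, new_sum=155+(2)=157
Option E: A[7] 43->-1, delta=-44, new_sum=155+(-44)=111

Answer: B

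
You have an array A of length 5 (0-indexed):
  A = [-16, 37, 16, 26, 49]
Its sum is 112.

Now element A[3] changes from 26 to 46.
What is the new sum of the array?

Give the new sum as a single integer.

Answer: 132

Derivation:
Old value at index 3: 26
New value at index 3: 46
Delta = 46 - 26 = 20
New sum = old_sum + delta = 112 + (20) = 132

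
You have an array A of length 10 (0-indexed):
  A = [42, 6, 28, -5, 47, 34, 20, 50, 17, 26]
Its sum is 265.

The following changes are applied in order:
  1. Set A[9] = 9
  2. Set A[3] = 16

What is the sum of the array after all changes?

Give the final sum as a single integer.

Answer: 269

Derivation:
Initial sum: 265
Change 1: A[9] 26 -> 9, delta = -17, sum = 248
Change 2: A[3] -5 -> 16, delta = 21, sum = 269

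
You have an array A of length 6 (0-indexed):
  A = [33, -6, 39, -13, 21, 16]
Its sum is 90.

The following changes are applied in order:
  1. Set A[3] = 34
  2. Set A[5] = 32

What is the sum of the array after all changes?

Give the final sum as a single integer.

Initial sum: 90
Change 1: A[3] -13 -> 34, delta = 47, sum = 137
Change 2: A[5] 16 -> 32, delta = 16, sum = 153

Answer: 153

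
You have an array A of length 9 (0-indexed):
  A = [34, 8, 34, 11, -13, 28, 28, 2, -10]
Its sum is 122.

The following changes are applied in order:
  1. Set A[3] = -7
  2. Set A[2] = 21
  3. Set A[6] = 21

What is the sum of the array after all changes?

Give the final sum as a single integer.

Answer: 84

Derivation:
Initial sum: 122
Change 1: A[3] 11 -> -7, delta = -18, sum = 104
Change 2: A[2] 34 -> 21, delta = -13, sum = 91
Change 3: A[6] 28 -> 21, delta = -7, sum = 84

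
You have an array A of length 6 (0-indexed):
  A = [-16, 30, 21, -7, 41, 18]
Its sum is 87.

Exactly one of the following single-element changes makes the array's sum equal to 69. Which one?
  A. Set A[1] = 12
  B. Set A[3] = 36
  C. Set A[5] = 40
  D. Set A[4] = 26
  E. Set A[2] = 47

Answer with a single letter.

Option A: A[1] 30->12, delta=-18, new_sum=87+(-18)=69 <-- matches target
Option B: A[3] -7->36, delta=43, new_sum=87+(43)=130
Option C: A[5] 18->40, delta=22, new_sum=87+(22)=109
Option D: A[4] 41->26, delta=-15, new_sum=87+(-15)=72
Option E: A[2] 21->47, delta=26, new_sum=87+(26)=113

Answer: A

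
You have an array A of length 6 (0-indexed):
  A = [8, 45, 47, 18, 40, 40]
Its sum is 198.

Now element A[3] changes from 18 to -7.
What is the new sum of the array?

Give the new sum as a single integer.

Old value at index 3: 18
New value at index 3: -7
Delta = -7 - 18 = -25
New sum = old_sum + delta = 198 + (-25) = 173

Answer: 173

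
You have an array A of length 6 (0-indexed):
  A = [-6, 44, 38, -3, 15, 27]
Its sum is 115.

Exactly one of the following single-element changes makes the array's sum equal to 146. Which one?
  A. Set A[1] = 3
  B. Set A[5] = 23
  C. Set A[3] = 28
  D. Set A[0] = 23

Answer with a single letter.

Option A: A[1] 44->3, delta=-41, new_sum=115+(-41)=74
Option B: A[5] 27->23, delta=-4, new_sum=115+(-4)=111
Option C: A[3] -3->28, delta=31, new_sum=115+(31)=146 <-- matches target
Option D: A[0] -6->23, delta=29, new_sum=115+(29)=144

Answer: C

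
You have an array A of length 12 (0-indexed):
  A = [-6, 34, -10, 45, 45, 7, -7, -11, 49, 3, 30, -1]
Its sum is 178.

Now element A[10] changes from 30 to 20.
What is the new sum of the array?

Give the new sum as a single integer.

Answer: 168

Derivation:
Old value at index 10: 30
New value at index 10: 20
Delta = 20 - 30 = -10
New sum = old_sum + delta = 178 + (-10) = 168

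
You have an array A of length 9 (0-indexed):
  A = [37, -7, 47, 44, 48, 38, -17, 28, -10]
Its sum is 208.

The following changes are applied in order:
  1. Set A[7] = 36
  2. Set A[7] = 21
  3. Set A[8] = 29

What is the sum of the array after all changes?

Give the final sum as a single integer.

Answer: 240

Derivation:
Initial sum: 208
Change 1: A[7] 28 -> 36, delta = 8, sum = 216
Change 2: A[7] 36 -> 21, delta = -15, sum = 201
Change 3: A[8] -10 -> 29, delta = 39, sum = 240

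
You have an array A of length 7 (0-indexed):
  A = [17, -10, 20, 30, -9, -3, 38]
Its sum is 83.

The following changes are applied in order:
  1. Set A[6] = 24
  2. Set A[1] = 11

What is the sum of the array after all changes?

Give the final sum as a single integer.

Answer: 90

Derivation:
Initial sum: 83
Change 1: A[6] 38 -> 24, delta = -14, sum = 69
Change 2: A[1] -10 -> 11, delta = 21, sum = 90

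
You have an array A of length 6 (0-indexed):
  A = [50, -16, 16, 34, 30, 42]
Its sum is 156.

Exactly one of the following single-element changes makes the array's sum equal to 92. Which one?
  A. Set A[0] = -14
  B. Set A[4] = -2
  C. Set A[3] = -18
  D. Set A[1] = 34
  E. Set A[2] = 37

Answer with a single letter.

Option A: A[0] 50->-14, delta=-64, new_sum=156+(-64)=92 <-- matches target
Option B: A[4] 30->-2, delta=-32, new_sum=156+(-32)=124
Option C: A[3] 34->-18, delta=-52, new_sum=156+(-52)=104
Option D: A[1] -16->34, delta=50, new_sum=156+(50)=206
Option E: A[2] 16->37, delta=21, new_sum=156+(21)=177

Answer: A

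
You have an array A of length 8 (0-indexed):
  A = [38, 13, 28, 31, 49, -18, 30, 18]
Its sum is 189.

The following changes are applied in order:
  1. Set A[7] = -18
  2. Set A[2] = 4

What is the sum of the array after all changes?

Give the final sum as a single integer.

Answer: 129

Derivation:
Initial sum: 189
Change 1: A[7] 18 -> -18, delta = -36, sum = 153
Change 2: A[2] 28 -> 4, delta = -24, sum = 129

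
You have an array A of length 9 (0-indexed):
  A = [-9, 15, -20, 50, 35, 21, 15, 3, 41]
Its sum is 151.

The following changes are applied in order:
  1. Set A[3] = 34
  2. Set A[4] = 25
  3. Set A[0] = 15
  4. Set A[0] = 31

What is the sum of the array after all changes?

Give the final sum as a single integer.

Answer: 165

Derivation:
Initial sum: 151
Change 1: A[3] 50 -> 34, delta = -16, sum = 135
Change 2: A[4] 35 -> 25, delta = -10, sum = 125
Change 3: A[0] -9 -> 15, delta = 24, sum = 149
Change 4: A[0] 15 -> 31, delta = 16, sum = 165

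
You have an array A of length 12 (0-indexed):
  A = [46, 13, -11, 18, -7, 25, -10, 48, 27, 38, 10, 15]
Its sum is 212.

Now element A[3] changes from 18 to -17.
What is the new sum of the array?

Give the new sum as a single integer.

Answer: 177

Derivation:
Old value at index 3: 18
New value at index 3: -17
Delta = -17 - 18 = -35
New sum = old_sum + delta = 212 + (-35) = 177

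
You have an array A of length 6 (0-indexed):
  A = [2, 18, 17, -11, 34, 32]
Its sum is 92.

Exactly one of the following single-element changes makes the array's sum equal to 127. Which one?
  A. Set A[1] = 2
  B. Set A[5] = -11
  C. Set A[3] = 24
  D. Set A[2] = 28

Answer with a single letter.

Option A: A[1] 18->2, delta=-16, new_sum=92+(-16)=76
Option B: A[5] 32->-11, delta=-43, new_sum=92+(-43)=49
Option C: A[3] -11->24, delta=35, new_sum=92+(35)=127 <-- matches target
Option D: A[2] 17->28, delta=11, new_sum=92+(11)=103

Answer: C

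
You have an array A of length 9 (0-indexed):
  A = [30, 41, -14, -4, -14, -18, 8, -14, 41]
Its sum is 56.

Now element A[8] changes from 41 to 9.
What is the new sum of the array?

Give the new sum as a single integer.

Old value at index 8: 41
New value at index 8: 9
Delta = 9 - 41 = -32
New sum = old_sum + delta = 56 + (-32) = 24

Answer: 24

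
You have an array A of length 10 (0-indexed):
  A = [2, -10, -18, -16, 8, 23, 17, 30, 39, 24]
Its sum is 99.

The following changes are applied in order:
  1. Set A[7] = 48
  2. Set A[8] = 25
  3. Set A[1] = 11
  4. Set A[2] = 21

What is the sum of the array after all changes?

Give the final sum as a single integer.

Initial sum: 99
Change 1: A[7] 30 -> 48, delta = 18, sum = 117
Change 2: A[8] 39 -> 25, delta = -14, sum = 103
Change 3: A[1] -10 -> 11, delta = 21, sum = 124
Change 4: A[2] -18 -> 21, delta = 39, sum = 163

Answer: 163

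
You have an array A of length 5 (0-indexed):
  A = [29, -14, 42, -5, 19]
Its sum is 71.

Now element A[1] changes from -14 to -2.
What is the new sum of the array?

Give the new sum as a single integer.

Answer: 83

Derivation:
Old value at index 1: -14
New value at index 1: -2
Delta = -2 - -14 = 12
New sum = old_sum + delta = 71 + (12) = 83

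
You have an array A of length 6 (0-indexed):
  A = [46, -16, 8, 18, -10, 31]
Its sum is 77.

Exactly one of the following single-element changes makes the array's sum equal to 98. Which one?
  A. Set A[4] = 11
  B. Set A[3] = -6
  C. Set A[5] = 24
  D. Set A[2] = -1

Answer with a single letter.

Answer: A

Derivation:
Option A: A[4] -10->11, delta=21, new_sum=77+(21)=98 <-- matches target
Option B: A[3] 18->-6, delta=-24, new_sum=77+(-24)=53
Option C: A[5] 31->24, delta=-7, new_sum=77+(-7)=70
Option D: A[2] 8->-1, delta=-9, new_sum=77+(-9)=68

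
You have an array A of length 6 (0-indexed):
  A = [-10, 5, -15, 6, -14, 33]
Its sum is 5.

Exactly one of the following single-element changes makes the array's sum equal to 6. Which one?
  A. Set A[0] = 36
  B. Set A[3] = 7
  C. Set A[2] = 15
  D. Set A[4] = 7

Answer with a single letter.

Option A: A[0] -10->36, delta=46, new_sum=5+(46)=51
Option B: A[3] 6->7, delta=1, new_sum=5+(1)=6 <-- matches target
Option C: A[2] -15->15, delta=30, new_sum=5+(30)=35
Option D: A[4] -14->7, delta=21, new_sum=5+(21)=26

Answer: B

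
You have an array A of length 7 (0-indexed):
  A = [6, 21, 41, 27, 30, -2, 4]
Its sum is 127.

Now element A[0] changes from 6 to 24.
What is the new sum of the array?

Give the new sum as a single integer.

Answer: 145

Derivation:
Old value at index 0: 6
New value at index 0: 24
Delta = 24 - 6 = 18
New sum = old_sum + delta = 127 + (18) = 145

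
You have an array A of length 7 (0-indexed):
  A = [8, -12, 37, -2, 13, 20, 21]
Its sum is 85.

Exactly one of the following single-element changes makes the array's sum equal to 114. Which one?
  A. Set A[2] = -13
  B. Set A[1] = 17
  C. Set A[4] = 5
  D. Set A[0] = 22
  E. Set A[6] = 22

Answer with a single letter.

Answer: B

Derivation:
Option A: A[2] 37->-13, delta=-50, new_sum=85+(-50)=35
Option B: A[1] -12->17, delta=29, new_sum=85+(29)=114 <-- matches target
Option C: A[4] 13->5, delta=-8, new_sum=85+(-8)=77
Option D: A[0] 8->22, delta=14, new_sum=85+(14)=99
Option E: A[6] 21->22, delta=1, new_sum=85+(1)=86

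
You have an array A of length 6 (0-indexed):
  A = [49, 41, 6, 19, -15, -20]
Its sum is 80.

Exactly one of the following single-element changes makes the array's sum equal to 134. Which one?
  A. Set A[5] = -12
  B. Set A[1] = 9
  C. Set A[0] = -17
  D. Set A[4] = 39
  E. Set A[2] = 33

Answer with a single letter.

Answer: D

Derivation:
Option A: A[5] -20->-12, delta=8, new_sum=80+(8)=88
Option B: A[1] 41->9, delta=-32, new_sum=80+(-32)=48
Option C: A[0] 49->-17, delta=-66, new_sum=80+(-66)=14
Option D: A[4] -15->39, delta=54, new_sum=80+(54)=134 <-- matches target
Option E: A[2] 6->33, delta=27, new_sum=80+(27)=107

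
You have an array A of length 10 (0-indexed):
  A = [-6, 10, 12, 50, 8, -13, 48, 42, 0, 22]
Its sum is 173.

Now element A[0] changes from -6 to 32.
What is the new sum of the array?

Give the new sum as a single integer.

Answer: 211

Derivation:
Old value at index 0: -6
New value at index 0: 32
Delta = 32 - -6 = 38
New sum = old_sum + delta = 173 + (38) = 211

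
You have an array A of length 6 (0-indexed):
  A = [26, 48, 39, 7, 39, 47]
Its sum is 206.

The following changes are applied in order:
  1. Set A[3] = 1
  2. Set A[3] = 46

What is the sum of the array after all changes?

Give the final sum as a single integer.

Answer: 245

Derivation:
Initial sum: 206
Change 1: A[3] 7 -> 1, delta = -6, sum = 200
Change 2: A[3] 1 -> 46, delta = 45, sum = 245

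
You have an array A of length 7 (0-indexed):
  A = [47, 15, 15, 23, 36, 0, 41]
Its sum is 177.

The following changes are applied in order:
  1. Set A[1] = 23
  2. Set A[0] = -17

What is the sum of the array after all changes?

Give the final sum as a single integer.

Initial sum: 177
Change 1: A[1] 15 -> 23, delta = 8, sum = 185
Change 2: A[0] 47 -> -17, delta = -64, sum = 121

Answer: 121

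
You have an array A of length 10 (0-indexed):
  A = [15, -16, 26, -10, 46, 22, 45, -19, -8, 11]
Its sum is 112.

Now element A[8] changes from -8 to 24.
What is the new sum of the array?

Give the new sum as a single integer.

Old value at index 8: -8
New value at index 8: 24
Delta = 24 - -8 = 32
New sum = old_sum + delta = 112 + (32) = 144

Answer: 144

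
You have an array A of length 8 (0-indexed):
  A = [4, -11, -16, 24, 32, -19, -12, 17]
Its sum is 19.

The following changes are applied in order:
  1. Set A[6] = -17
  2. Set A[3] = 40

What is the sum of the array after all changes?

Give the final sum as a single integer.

Initial sum: 19
Change 1: A[6] -12 -> -17, delta = -5, sum = 14
Change 2: A[3] 24 -> 40, delta = 16, sum = 30

Answer: 30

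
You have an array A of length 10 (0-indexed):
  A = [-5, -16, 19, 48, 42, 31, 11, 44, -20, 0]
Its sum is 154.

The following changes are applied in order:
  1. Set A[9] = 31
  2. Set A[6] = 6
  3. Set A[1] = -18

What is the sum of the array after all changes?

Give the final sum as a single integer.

Initial sum: 154
Change 1: A[9] 0 -> 31, delta = 31, sum = 185
Change 2: A[6] 11 -> 6, delta = -5, sum = 180
Change 3: A[1] -16 -> -18, delta = -2, sum = 178

Answer: 178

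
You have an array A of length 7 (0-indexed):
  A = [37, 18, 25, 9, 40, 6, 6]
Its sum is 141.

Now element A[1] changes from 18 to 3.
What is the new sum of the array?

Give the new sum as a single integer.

Answer: 126

Derivation:
Old value at index 1: 18
New value at index 1: 3
Delta = 3 - 18 = -15
New sum = old_sum + delta = 141 + (-15) = 126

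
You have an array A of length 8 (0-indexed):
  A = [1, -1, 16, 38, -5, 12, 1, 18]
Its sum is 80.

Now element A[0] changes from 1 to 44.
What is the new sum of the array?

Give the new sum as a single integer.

Old value at index 0: 1
New value at index 0: 44
Delta = 44 - 1 = 43
New sum = old_sum + delta = 80 + (43) = 123

Answer: 123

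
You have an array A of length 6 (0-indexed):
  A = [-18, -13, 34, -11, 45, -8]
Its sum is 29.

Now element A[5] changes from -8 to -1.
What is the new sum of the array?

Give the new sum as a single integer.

Old value at index 5: -8
New value at index 5: -1
Delta = -1 - -8 = 7
New sum = old_sum + delta = 29 + (7) = 36

Answer: 36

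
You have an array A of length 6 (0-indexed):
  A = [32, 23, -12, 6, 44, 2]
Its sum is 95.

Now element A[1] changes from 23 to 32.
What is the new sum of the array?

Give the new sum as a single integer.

Answer: 104

Derivation:
Old value at index 1: 23
New value at index 1: 32
Delta = 32 - 23 = 9
New sum = old_sum + delta = 95 + (9) = 104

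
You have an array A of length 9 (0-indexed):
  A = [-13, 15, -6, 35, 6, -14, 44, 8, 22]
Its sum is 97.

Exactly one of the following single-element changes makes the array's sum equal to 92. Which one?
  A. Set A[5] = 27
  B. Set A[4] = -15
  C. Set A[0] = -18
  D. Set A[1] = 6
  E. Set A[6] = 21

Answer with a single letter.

Answer: C

Derivation:
Option A: A[5] -14->27, delta=41, new_sum=97+(41)=138
Option B: A[4] 6->-15, delta=-21, new_sum=97+(-21)=76
Option C: A[0] -13->-18, delta=-5, new_sum=97+(-5)=92 <-- matches target
Option D: A[1] 15->6, delta=-9, new_sum=97+(-9)=88
Option E: A[6] 44->21, delta=-23, new_sum=97+(-23)=74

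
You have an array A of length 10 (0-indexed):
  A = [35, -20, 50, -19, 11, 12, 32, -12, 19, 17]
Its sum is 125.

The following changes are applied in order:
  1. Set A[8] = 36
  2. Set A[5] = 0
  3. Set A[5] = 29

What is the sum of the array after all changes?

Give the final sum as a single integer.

Answer: 159

Derivation:
Initial sum: 125
Change 1: A[8] 19 -> 36, delta = 17, sum = 142
Change 2: A[5] 12 -> 0, delta = -12, sum = 130
Change 3: A[5] 0 -> 29, delta = 29, sum = 159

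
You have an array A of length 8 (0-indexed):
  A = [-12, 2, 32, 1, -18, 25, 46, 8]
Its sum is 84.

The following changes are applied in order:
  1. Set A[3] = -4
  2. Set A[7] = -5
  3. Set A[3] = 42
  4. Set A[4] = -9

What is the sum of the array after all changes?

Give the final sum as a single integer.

Answer: 121

Derivation:
Initial sum: 84
Change 1: A[3] 1 -> -4, delta = -5, sum = 79
Change 2: A[7] 8 -> -5, delta = -13, sum = 66
Change 3: A[3] -4 -> 42, delta = 46, sum = 112
Change 4: A[4] -18 -> -9, delta = 9, sum = 121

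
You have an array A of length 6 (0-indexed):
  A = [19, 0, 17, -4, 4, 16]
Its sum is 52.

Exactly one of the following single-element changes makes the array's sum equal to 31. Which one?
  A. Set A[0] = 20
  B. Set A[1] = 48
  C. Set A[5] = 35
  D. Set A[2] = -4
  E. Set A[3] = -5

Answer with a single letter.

Option A: A[0] 19->20, delta=1, new_sum=52+(1)=53
Option B: A[1] 0->48, delta=48, new_sum=52+(48)=100
Option C: A[5] 16->35, delta=19, new_sum=52+(19)=71
Option D: A[2] 17->-4, delta=-21, new_sum=52+(-21)=31 <-- matches target
Option E: A[3] -4->-5, delta=-1, new_sum=52+(-1)=51

Answer: D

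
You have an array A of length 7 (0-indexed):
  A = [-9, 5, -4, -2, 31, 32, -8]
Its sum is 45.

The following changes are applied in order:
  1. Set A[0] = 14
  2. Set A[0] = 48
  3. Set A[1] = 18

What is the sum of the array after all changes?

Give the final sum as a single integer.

Answer: 115

Derivation:
Initial sum: 45
Change 1: A[0] -9 -> 14, delta = 23, sum = 68
Change 2: A[0] 14 -> 48, delta = 34, sum = 102
Change 3: A[1] 5 -> 18, delta = 13, sum = 115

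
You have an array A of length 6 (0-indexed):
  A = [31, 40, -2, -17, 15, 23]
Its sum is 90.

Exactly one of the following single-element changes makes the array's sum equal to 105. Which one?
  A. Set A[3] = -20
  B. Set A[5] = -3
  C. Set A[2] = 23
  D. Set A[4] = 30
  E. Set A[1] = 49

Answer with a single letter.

Option A: A[3] -17->-20, delta=-3, new_sum=90+(-3)=87
Option B: A[5] 23->-3, delta=-26, new_sum=90+(-26)=64
Option C: A[2] -2->23, delta=25, new_sum=90+(25)=115
Option D: A[4] 15->30, delta=15, new_sum=90+(15)=105 <-- matches target
Option E: A[1] 40->49, delta=9, new_sum=90+(9)=99

Answer: D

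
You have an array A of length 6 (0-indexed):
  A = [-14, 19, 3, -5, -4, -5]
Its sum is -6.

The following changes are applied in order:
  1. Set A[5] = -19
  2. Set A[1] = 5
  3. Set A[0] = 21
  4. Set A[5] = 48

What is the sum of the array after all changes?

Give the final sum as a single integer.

Answer: 68

Derivation:
Initial sum: -6
Change 1: A[5] -5 -> -19, delta = -14, sum = -20
Change 2: A[1] 19 -> 5, delta = -14, sum = -34
Change 3: A[0] -14 -> 21, delta = 35, sum = 1
Change 4: A[5] -19 -> 48, delta = 67, sum = 68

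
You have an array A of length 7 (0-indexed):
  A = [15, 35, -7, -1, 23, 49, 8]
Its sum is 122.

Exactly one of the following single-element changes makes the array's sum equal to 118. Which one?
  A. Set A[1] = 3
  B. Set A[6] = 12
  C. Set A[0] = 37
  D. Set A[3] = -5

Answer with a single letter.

Answer: D

Derivation:
Option A: A[1] 35->3, delta=-32, new_sum=122+(-32)=90
Option B: A[6] 8->12, delta=4, new_sum=122+(4)=126
Option C: A[0] 15->37, delta=22, new_sum=122+(22)=144
Option D: A[3] -1->-5, delta=-4, new_sum=122+(-4)=118 <-- matches target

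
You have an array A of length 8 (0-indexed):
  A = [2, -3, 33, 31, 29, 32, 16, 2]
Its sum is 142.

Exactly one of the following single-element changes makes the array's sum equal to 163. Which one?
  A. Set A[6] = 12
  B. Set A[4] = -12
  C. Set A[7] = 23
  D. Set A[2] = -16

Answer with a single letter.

Option A: A[6] 16->12, delta=-4, new_sum=142+(-4)=138
Option B: A[4] 29->-12, delta=-41, new_sum=142+(-41)=101
Option C: A[7] 2->23, delta=21, new_sum=142+(21)=163 <-- matches target
Option D: A[2] 33->-16, delta=-49, new_sum=142+(-49)=93

Answer: C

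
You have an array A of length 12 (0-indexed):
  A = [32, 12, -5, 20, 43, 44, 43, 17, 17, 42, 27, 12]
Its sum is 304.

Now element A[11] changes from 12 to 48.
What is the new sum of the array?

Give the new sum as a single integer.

Answer: 340

Derivation:
Old value at index 11: 12
New value at index 11: 48
Delta = 48 - 12 = 36
New sum = old_sum + delta = 304 + (36) = 340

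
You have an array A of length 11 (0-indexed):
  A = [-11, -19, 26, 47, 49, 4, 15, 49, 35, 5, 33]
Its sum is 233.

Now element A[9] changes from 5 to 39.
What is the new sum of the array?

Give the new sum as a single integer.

Answer: 267

Derivation:
Old value at index 9: 5
New value at index 9: 39
Delta = 39 - 5 = 34
New sum = old_sum + delta = 233 + (34) = 267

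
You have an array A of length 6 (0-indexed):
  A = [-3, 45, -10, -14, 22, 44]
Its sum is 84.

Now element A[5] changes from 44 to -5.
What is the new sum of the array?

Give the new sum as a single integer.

Answer: 35

Derivation:
Old value at index 5: 44
New value at index 5: -5
Delta = -5 - 44 = -49
New sum = old_sum + delta = 84 + (-49) = 35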